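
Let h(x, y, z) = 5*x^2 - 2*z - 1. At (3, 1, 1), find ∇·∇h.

∂²h/∂x² = 10
∂²h/∂y² = 0
∂²h/∂z² = 0
∇²h = 10
At (3, 1, 1): 10.

10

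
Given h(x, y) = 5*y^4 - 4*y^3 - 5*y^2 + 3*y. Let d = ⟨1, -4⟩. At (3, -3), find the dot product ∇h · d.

∂h/∂x = 0
∂h/∂y = 20*y^3 - 12*y^2 - 10*y + 3
∇h at (3, -3) = (0, -615)
∇h · d = (0)(1) + (-615)(-4) = 2460

2460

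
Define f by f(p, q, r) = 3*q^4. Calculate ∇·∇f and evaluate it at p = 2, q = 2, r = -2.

144

∂²f/∂p² = 0
∂²f/∂q² = 36*q^2
∂²f/∂r² = 0
∇²f = 36*q^2
At (2, 2, -2): 144.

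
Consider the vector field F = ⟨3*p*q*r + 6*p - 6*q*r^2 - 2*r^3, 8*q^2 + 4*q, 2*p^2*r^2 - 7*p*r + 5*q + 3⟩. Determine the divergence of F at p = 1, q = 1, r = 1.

26

∂F₁/∂p = 3*q*r + 6
∂F₂/∂q = 16*q + 4
∂F₃/∂r = 4*p^2*r - 7*p
∇·F = 4*p^2*r - 7*p + 3*q*r + 16*q + 10
At (1, 1, 1): 26.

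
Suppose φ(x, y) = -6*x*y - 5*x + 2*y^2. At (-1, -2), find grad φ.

∂φ/∂x = -6*y - 5
∂φ/∂y = -6*x + 4*y
∇φ = (-6*y - 5, -6*x + 4*y)
At (-1, -2): (7, -2).

(7, -2)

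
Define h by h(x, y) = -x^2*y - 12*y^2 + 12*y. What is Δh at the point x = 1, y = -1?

∂²h/∂x² = -2*y
∂²h/∂y² = -24
∇²h = -2*y - 24
At (1, -1): -22.

-22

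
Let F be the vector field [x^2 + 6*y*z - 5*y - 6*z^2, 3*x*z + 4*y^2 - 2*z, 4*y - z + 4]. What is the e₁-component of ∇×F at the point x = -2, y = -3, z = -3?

12

(∇×F)_1 = ∂F₃/∂y − ∂F₂/∂z
= 4 − (3*x - 2)
= -3*x + 6
At (-2, -3, -3): 12.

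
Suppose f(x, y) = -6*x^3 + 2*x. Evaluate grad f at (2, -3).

∂f/∂x = -18*x^2 + 2
∂f/∂y = 0
∇f = (-18*x^2 + 2, 0)
At (2, -3): (-70, 0).

(-70, 0)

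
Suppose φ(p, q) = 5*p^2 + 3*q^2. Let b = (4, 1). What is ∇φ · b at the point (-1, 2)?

∂φ/∂p = 10*p
∂φ/∂q = 6*q
∇φ at (-1, 2) = (-10, 12)
∇φ · b = (-10)(4) + (12)(1) = -28

-28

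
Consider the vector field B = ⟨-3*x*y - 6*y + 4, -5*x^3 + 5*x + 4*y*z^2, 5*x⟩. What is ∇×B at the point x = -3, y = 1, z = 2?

(∇×B)₁ = ∂B₃/∂y − ∂B₂/∂z = -8*y*z
(∇×B)₂ = ∂B₁/∂z − ∂B₃/∂x = -5
(∇×B)₃ = ∂B₂/∂x − ∂B₁/∂y = -15*x^2 + 3*x + 11
∇×B = (-8*y*z, -5, -15*x^2 + 3*x + 11)
At (-3, 1, 2): (-16, -5, -133).

(-16, -5, -133)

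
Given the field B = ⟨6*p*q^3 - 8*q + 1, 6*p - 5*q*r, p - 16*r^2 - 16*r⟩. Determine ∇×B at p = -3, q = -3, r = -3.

(∇×B)₁ = ∂B₃/∂q − ∂B₂/∂r = 5*q
(∇×B)₂ = ∂B₁/∂r − ∂B₃/∂p = -1
(∇×B)₃ = ∂B₂/∂p − ∂B₁/∂q = -18*p*q^2 + 14
∇×B = (5*q, -1, -18*p*q^2 + 14)
At (-3, -3, -3): (-15, -1, 500).

(-15, -1, 500)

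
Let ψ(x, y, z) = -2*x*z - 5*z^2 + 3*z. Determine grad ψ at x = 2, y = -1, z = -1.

(2, 0, 9)

∂ψ/∂x = -2*z
∂ψ/∂y = 0
∂ψ/∂z = -2*x - 10*z + 3
∇ψ = (-2*z, 0, -2*x - 10*z + 3)
At (2, -1, -1): (2, 0, 9).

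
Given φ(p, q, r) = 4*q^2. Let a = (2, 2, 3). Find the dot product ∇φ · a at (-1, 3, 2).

∂φ/∂p = 0
∂φ/∂q = 8*q
∂φ/∂r = 0
∇φ at (-1, 3, 2) = (0, 24, 0)
∇φ · a = (0)(2) + (24)(2) + (0)(3) = 48

48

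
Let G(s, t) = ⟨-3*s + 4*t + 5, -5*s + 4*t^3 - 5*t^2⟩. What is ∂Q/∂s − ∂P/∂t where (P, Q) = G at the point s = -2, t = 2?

∂G₂/∂s = -5
∂G₁/∂t = 4
Scalar curl = -9
At (-2, 2): -9.

-9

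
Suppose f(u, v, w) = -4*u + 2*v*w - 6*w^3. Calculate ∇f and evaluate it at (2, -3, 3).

(-4, 6, -168)

∂f/∂u = -4
∂f/∂v = 2*w
∂f/∂w = 2*v - 18*w^2
∇f = (-4, 2*w, 2*v - 18*w^2)
At (2, -3, 3): (-4, 6, -168).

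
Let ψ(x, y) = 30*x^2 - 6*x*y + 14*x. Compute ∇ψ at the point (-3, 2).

(-178, 18)

∂ψ/∂x = 60*x - 6*y + 14
∂ψ/∂y = -6*x
∇ψ = (60*x - 6*y + 14, -6*x)
At (-3, 2): (-178, 18).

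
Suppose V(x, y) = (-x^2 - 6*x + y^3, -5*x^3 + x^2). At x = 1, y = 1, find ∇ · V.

-8

∂V₁/∂x = -2*x - 6
∂V₂/∂y = 0
∇·V = -2*x - 6
At (1, 1): -8.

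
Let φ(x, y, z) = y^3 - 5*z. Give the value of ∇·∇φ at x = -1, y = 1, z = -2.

6

∂²φ/∂x² = 0
∂²φ/∂y² = 6*y
∂²φ/∂z² = 0
∇²φ = 6*y
At (-1, 1, -2): 6.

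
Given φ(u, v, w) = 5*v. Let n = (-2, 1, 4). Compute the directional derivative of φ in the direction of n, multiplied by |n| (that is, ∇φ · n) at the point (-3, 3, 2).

∂φ/∂u = 0
∂φ/∂v = 5
∂φ/∂w = 0
∇φ at (-3, 3, 2) = (0, 5, 0)
∇φ · n = (0)(-2) + (5)(1) + (0)(4) = 5

5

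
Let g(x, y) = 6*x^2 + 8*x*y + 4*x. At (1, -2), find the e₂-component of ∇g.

8

(∇g)_2 = ∂g/∂y = 8*x
At (1, -2): 8.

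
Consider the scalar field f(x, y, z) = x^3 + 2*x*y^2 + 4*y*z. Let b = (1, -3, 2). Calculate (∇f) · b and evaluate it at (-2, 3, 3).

90

∂f/∂x = 3*x^2 + 2*y^2
∂f/∂y = 4*x*y + 4*z
∂f/∂z = 4*y
∇f at (-2, 3, 3) = (30, -12, 12)
∇f · b = (30)(1) + (-12)(-3) + (12)(2) = 90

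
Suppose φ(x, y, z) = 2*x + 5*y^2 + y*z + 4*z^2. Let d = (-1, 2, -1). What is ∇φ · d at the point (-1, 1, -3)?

35

∂φ/∂x = 2
∂φ/∂y = 10*y + z
∂φ/∂z = y + 8*z
∇φ at (-1, 1, -3) = (2, 7, -23)
∇φ · d = (2)(-1) + (7)(2) + (-23)(-1) = 35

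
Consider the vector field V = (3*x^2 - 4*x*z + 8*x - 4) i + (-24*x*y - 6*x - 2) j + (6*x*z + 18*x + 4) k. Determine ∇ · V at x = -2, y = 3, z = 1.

∂V₁/∂x = 6*x - 4*z + 8
∂V₂/∂y = -24*x
∂V₃/∂z = 6*x
∇·V = -12*x - 4*z + 8
At (-2, 3, 1): 28.

28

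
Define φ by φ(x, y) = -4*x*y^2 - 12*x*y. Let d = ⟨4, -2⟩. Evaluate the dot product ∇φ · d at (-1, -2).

∂φ/∂x = -4*y^2 - 12*y
∂φ/∂y = -8*x*y - 12*x
∇φ at (-1, -2) = (8, -4)
∇φ · d = (8)(4) + (-4)(-2) = 40

40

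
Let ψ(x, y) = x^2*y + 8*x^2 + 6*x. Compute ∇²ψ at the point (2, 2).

20

∂²ψ/∂x² = 2*(y + 8)
∂²ψ/∂y² = 0
∇²ψ = 2*y + 16
At (2, 2): 20.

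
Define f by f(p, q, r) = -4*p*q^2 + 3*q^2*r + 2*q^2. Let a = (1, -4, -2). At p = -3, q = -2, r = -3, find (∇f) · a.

40

∂f/∂p = -4*q^2
∂f/∂q = -8*p*q + 6*q*r + 4*q
∂f/∂r = 3*q^2
∇f at (-3, -2, -3) = (-16, -20, 12)
∇f · a = (-16)(1) + (-20)(-4) + (12)(-2) = 40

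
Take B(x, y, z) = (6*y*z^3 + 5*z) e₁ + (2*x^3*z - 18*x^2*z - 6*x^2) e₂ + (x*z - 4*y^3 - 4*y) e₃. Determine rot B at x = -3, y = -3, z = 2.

(104, -213, 312)

(∇×B)₁ = ∂B₃/∂y − ∂B₂/∂z = -2*x^3 + 18*x^2 - 12*y^2 - 4
(∇×B)₂ = ∂B₁/∂z − ∂B₃/∂x = 18*y*z^2 - z + 5
(∇×B)₃ = ∂B₂/∂x − ∂B₁/∂y = 6*x^2*z - 36*x*z - 12*x - 6*z^3
∇×B = (-2*x^3 + 18*x^2 - 12*y^2 - 4, 18*y*z^2 - z + 5, 6*x^2*z - 36*x*z - 12*x - 6*z^3)
At (-3, -3, 2): (104, -213, 312).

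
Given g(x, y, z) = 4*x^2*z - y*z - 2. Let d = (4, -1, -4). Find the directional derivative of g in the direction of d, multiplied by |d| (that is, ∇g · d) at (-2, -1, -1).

-5

∂g/∂x = 8*x*z
∂g/∂y = -z
∂g/∂z = 4*x^2 - y
∇g at (-2, -1, -1) = (16, 1, 17)
∇g · d = (16)(4) + (1)(-1) + (17)(-4) = -5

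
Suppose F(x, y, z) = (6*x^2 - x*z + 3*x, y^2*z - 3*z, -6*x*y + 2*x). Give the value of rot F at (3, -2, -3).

(-19, -17, 0)

(∇×F)₁ = ∂F₃/∂y − ∂F₂/∂z = -6*x - y^2 + 3
(∇×F)₂ = ∂F₁/∂z − ∂F₃/∂x = -x + 6*y - 2
(∇×F)₃ = ∂F₂/∂x − ∂F₁/∂y = 0
∇×F = (-6*x - y^2 + 3, -x + 6*y - 2, 0)
At (3, -2, -3): (-19, -17, 0).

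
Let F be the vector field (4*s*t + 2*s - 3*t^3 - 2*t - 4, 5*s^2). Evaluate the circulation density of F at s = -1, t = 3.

77

∂F₂/∂s = 10*s
∂F₁/∂t = 4*s - 9*t^2 - 2
Scalar curl = 6*s + 9*t^2 + 2
At (-1, 3): 77.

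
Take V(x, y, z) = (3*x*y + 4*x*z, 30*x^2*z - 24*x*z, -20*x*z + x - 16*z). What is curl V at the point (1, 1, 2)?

(-6, 43, 69)

(∇×V)₁ = ∂V₃/∂y − ∂V₂/∂z = -30*x^2 + 24*x
(∇×V)₂ = ∂V₁/∂z − ∂V₃/∂x = 4*x + 20*z - 1
(∇×V)₃ = ∂V₂/∂x − ∂V₁/∂y = 60*x*z - 3*x - 24*z
∇×V = (-30*x^2 + 24*x, 4*x + 20*z - 1, 60*x*z - 3*x - 24*z)
At (1, 1, 2): (-6, 43, 69).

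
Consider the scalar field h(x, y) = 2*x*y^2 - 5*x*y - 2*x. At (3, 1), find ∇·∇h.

∂²h/∂x² = 0
∂²h/∂y² = 4*x
∇²h = 4*x
At (3, 1): 12.

12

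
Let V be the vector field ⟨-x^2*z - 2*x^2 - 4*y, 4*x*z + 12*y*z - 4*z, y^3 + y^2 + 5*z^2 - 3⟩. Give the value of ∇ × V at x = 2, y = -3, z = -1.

(53, -4, 0)

(∇×V)₁ = ∂V₃/∂y − ∂V₂/∂z = -4*x + 3*y^2 - 10*y + 4
(∇×V)₂ = ∂V₁/∂z − ∂V₃/∂x = -x^2
(∇×V)₃ = ∂V₂/∂x − ∂V₁/∂y = 4*z + 4
∇×V = (-4*x + 3*y^2 - 10*y + 4, -x^2, 4*z + 4)
At (2, -3, -1): (53, -4, 0).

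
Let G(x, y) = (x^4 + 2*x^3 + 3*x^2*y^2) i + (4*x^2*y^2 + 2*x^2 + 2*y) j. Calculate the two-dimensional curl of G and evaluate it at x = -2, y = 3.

-224

∂G₂/∂x = 8*x*y^2 + 4*x
∂G₁/∂y = 6*x^2*y
Scalar curl = -6*x^2*y + 8*x*y^2 + 4*x
At (-2, 3): -224.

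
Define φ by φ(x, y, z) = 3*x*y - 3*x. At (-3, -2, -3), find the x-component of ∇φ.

-9

(∇φ)_1 = ∂φ/∂x = 3*y - 3
At (-3, -2, -3): -9.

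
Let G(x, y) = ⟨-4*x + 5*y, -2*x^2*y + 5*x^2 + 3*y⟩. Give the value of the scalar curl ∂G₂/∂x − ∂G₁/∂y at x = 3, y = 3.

-11

∂G₂/∂x = -4*x*y + 10*x
∂G₁/∂y = 5
Scalar curl = -4*x*y + 10*x - 5
At (3, 3): -11.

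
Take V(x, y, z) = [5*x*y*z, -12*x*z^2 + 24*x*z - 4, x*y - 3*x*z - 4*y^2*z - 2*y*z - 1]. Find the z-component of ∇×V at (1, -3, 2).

(∇×V)_3 = ∂V₂/∂x − ∂V₁/∂y
= -12*z^2 + 24*z − (5*x*z)
= -5*x*z - 12*z^2 + 24*z
At (1, -3, 2): -10.

-10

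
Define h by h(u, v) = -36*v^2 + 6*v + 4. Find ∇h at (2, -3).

∂h/∂u = 0
∂h/∂v = -72*v + 6
∇h = (0, -72*v + 6)
At (2, -3): (0, 222).

(0, 222)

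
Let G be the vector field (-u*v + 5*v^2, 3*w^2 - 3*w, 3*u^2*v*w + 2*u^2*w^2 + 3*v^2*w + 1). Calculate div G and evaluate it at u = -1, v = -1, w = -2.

-7

∂G₁/∂u = -v
∂G₂/∂v = 0
∂G₃/∂w = 3*u^2*v + 4*u^2*w + 3*v^2
∇·G = 3*u^2*v + 4*u^2*w + 3*v^2 - v
At (-1, -1, -2): -7.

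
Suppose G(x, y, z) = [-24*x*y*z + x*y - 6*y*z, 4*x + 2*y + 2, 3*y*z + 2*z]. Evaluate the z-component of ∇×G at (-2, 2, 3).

-120

(∇×G)_3 = ∂G₂/∂x − ∂G₁/∂y
= 4 − (-24*x*z + x - 6*z)
= 24*x*z - x + 6*z + 4
At (-2, 2, 3): -120.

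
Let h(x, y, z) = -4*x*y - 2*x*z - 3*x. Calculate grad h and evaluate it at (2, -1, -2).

(5, -8, -4)

∂h/∂x = -4*y - 2*z - 3
∂h/∂y = -4*x
∂h/∂z = -2*x
∇h = (-4*y - 2*z - 3, -4*x, -2*x)
At (2, -1, -2): (5, -8, -4).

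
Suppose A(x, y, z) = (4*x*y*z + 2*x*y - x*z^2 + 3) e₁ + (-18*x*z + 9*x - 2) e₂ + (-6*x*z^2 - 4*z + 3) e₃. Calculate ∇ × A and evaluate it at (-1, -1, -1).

(-18, 8, 25)

(∇×A)₁ = ∂A₃/∂y − ∂A₂/∂z = 18*x
(∇×A)₂ = ∂A₁/∂z − ∂A₃/∂x = 4*x*y - 2*x*z + 6*z^2
(∇×A)₃ = ∂A₂/∂x − ∂A₁/∂y = -4*x*z - 2*x - 18*z + 9
∇×A = (18*x, 4*x*y - 2*x*z + 6*z^2, -4*x*z - 2*x - 18*z + 9)
At (-1, -1, -1): (-18, 8, 25).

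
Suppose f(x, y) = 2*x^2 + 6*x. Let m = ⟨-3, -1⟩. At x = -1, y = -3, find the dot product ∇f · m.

-6

∂f/∂x = 4*x + 6
∂f/∂y = 0
∇f at (-1, -3) = (2, 0)
∇f · m = (2)(-3) + (0)(-1) = -6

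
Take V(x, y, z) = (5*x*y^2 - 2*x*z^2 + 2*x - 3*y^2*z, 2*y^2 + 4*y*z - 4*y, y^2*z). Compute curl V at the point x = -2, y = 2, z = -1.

(∇×V)₁ = ∂V₃/∂y − ∂V₂/∂z = 2*y*z - 4*y
(∇×V)₂ = ∂V₁/∂z − ∂V₃/∂x = -4*x*z - 3*y^2
(∇×V)₃ = ∂V₂/∂x − ∂V₁/∂y = -10*x*y + 6*y*z
∇×V = (2*y*z - 4*y, -4*x*z - 3*y^2, -10*x*y + 6*y*z)
At (-2, 2, -1): (-12, -20, 28).

(-12, -20, 28)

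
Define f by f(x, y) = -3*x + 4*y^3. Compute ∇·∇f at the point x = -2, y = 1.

∂²f/∂x² = 0
∂²f/∂y² = 24*y
∇²f = 24*y
At (-2, 1): 24.

24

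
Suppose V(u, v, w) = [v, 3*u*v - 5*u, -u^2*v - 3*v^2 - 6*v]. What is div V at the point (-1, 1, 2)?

-3

∂V₁/∂u = 0
∂V₂/∂v = 3*u
∂V₃/∂w = 0
∇·V = 3*u
At (-1, 1, 2): -3.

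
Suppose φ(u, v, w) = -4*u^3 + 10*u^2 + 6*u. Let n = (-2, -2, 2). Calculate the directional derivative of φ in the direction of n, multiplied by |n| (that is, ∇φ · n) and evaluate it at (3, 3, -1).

∂φ/∂u = -12*u^2 + 20*u + 6
∂φ/∂v = 0
∂φ/∂w = 0
∇φ at (3, 3, -1) = (-42, 0, 0)
∇φ · n = (-42)(-2) + (0)(-2) + (0)(2) = 84

84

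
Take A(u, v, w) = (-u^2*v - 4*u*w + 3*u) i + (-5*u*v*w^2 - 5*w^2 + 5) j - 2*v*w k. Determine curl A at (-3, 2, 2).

(∇×A)₁ = ∂A₃/∂v − ∂A₂/∂w = 10*u*v*w + 8*w
(∇×A)₂ = ∂A₁/∂w − ∂A₃/∂u = -4*u
(∇×A)₃ = ∂A₂/∂u − ∂A₁/∂v = u^2 - 5*v*w^2
∇×A = (10*u*v*w + 8*w, -4*u, u^2 - 5*v*w^2)
At (-3, 2, 2): (-104, 12, -31).

(-104, 12, -31)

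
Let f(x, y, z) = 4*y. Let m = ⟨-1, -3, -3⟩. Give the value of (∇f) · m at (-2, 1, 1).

∂f/∂x = 0
∂f/∂y = 4
∂f/∂z = 0
∇f at (-2, 1, 1) = (0, 4, 0)
∇f · m = (0)(-1) + (4)(-3) + (0)(-3) = -12

-12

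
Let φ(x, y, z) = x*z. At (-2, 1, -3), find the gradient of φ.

(-3, 0, -2)

∂φ/∂x = z
∂φ/∂y = 0
∂φ/∂z = x
∇φ = (z, 0, x)
At (-2, 1, -3): (-3, 0, -2).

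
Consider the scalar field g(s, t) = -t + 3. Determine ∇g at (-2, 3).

(0, -1)

∂g/∂s = 0
∂g/∂t = -1
∇g = (0, -1)
At (-2, 3): (0, -1).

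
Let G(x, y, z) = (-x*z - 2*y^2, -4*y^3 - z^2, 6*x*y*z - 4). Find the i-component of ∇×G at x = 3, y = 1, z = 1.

(∇×G)_1 = ∂G₃/∂y − ∂G₂/∂z
= 6*x*z − (-2*z)
= 6*x*z + 2*z
At (3, 1, 1): 20.

20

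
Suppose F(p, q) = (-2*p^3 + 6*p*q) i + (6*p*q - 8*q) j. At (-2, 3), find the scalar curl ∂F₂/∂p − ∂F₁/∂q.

∂F₂/∂p = 6*q
∂F₁/∂q = 6*p
Scalar curl = -6*p + 6*q
At (-2, 3): 30.

30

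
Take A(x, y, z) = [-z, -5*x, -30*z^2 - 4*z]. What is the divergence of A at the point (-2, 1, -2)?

116

∂A₁/∂x = 0
∂A₂/∂y = 0
∂A₃/∂z = -60*z - 4
∇·A = -60*z - 4
At (-2, 1, -2): 116.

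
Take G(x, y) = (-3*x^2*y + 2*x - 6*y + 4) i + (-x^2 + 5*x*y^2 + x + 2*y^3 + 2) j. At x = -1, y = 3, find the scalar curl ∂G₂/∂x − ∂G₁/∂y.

∂G₂/∂x = -2*x + 5*y^2 + 1
∂G₁/∂y = -3*x^2 - 6
Scalar curl = 3*x^2 - 2*x + 5*y^2 + 7
At (-1, 3): 57.

57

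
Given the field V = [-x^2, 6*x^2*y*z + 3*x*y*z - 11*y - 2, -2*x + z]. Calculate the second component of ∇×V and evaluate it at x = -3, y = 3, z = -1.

(∇×V)_2 = ∂V₁/∂z − ∂V₃/∂x
= 0 − (-2)
= 2
At (-3, 3, -1): 2.

2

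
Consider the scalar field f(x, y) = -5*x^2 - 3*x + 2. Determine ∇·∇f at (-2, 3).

∂²f/∂x² = -10
∂²f/∂y² = 0
∇²f = -10
At (-2, 3): -10.

-10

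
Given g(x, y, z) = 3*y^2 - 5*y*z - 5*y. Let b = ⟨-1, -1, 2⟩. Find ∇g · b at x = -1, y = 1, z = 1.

-6

∂g/∂x = 0
∂g/∂y = 6*y - 5*z - 5
∂g/∂z = -5*y
∇g at (-1, 1, 1) = (0, -4, -5)
∇g · b = (0)(-1) + (-4)(-1) + (-5)(2) = -6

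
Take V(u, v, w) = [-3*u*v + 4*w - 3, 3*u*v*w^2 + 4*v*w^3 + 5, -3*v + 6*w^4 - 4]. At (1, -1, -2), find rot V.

(∇×V)₁ = ∂V₃/∂v − ∂V₂/∂w = -6*u*v*w - 12*v*w^2 - 3
(∇×V)₂ = ∂V₁/∂w − ∂V₃/∂u = 4
(∇×V)₃ = ∂V₂/∂u − ∂V₁/∂v = 3*u + 3*v*w^2
∇×V = (-6*u*v*w - 12*v*w^2 - 3, 4, 3*u + 3*v*w^2)
At (1, -1, -2): (33, 4, -9).

(33, 4, -9)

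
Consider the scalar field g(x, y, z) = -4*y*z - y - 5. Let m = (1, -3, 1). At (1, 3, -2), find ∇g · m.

∂g/∂x = 0
∂g/∂y = -4*z - 1
∂g/∂z = -4*y
∇g at (1, 3, -2) = (0, 7, -12)
∇g · m = (0)(1) + (7)(-3) + (-12)(1) = -33

-33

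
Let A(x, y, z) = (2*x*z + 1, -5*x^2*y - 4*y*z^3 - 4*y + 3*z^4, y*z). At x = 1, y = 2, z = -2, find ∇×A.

(190, 2, -20)

(∇×A)₁ = ∂A₃/∂y − ∂A₂/∂z = 12*y*z^2 - 12*z^3 + z
(∇×A)₂ = ∂A₁/∂z − ∂A₃/∂x = 2*x
(∇×A)₃ = ∂A₂/∂x − ∂A₁/∂y = -10*x*y
∇×A = (12*y*z^2 - 12*z^3 + z, 2*x, -10*x*y)
At (1, 2, -2): (190, 2, -20).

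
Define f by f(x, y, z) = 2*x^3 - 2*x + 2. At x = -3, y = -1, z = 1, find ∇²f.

-36

∂²f/∂x² = 12*x
∂²f/∂y² = 0
∂²f/∂z² = 0
∇²f = 12*x
At (-3, -1, 1): -36.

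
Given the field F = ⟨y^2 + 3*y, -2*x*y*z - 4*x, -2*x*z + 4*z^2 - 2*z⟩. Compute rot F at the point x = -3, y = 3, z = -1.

(-18, -2, -7)

(∇×F)₁ = ∂F₃/∂y − ∂F₂/∂z = 2*x*y
(∇×F)₂ = ∂F₁/∂z − ∂F₃/∂x = 2*z
(∇×F)₃ = ∂F₂/∂x − ∂F₁/∂y = -2*y*z - 2*y - 7
∇×F = (2*x*y, 2*z, -2*y*z - 2*y - 7)
At (-3, 3, -1): (-18, -2, -7).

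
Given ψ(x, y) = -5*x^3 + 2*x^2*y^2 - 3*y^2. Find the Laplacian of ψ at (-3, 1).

124

∂²ψ/∂x² = 2*(-15*x + 2*y^2)
∂²ψ/∂y² = 2*(2*x^2 - 3)
∇²ψ = 4*x^2 - 30*x + 4*y^2 - 6
At (-3, 1): 124.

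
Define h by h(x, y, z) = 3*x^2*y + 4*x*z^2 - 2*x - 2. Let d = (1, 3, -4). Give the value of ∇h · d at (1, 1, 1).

∂h/∂x = 6*x*y + 4*z^2 - 2
∂h/∂y = 3*x^2
∂h/∂z = 8*x*z
∇h at (1, 1, 1) = (8, 3, 8)
∇h · d = (8)(1) + (3)(3) + (8)(-4) = -15

-15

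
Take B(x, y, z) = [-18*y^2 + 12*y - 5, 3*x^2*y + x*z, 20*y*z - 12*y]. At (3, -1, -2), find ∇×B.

(-55, 0, -68)

(∇×B)₁ = ∂B₃/∂y − ∂B₂/∂z = -x + 20*z - 12
(∇×B)₂ = ∂B₁/∂z − ∂B₃/∂x = 0
(∇×B)₃ = ∂B₂/∂x − ∂B₁/∂y = 6*x*y + 36*y + z - 12
∇×B = (-x + 20*z - 12, 0, 6*x*y + 36*y + z - 12)
At (3, -1, -2): (-55, 0, -68).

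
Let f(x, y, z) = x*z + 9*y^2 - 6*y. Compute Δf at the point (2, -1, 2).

∂²f/∂x² = 0
∂²f/∂y² = 18
∂²f/∂z² = 0
∇²f = 18
At (2, -1, 2): 18.

18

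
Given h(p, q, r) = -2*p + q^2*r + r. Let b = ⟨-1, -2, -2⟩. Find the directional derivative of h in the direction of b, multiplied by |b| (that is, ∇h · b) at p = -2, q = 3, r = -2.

6

∂h/∂p = -2
∂h/∂q = 2*q*r
∂h/∂r = q^2 + 1
∇h at (-2, 3, -2) = (-2, -12, 10)
∇h · b = (-2)(-1) + (-12)(-2) + (10)(-2) = 6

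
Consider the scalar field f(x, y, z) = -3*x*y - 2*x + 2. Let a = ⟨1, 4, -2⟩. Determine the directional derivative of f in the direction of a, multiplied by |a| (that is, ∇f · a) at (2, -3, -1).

∂f/∂x = -3*y - 2
∂f/∂y = -3*x
∂f/∂z = 0
∇f at (2, -3, -1) = (7, -6, 0)
∇f · a = (7)(1) + (-6)(4) + (0)(-2) = -17

-17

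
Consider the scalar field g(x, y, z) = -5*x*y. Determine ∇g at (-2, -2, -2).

∂g/∂x = -5*y
∂g/∂y = -5*x
∂g/∂z = 0
∇g = (-5*y, -5*x, 0)
At (-2, -2, -2): (10, 10, 0).

(10, 10, 0)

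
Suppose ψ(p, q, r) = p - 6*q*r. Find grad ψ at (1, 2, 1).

(1, -6, -12)

∂ψ/∂p = 1
∂ψ/∂q = -6*r
∂ψ/∂r = -6*q
∇ψ = (1, -6*r, -6*q)
At (1, 2, 1): (1, -6, -12).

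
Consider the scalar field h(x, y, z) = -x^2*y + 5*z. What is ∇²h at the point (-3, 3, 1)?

∂²h/∂x² = -2*y
∂²h/∂y² = 0
∂²h/∂z² = 0
∇²h = -2*y
At (-3, 3, 1): -6.

-6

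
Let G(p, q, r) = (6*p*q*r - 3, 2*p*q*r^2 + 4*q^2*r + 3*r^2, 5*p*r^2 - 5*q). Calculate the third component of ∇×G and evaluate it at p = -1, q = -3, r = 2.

(∇×G)_3 = ∂G₂/∂p − ∂G₁/∂q
= 2*q*r^2 − (6*p*r)
= -6*p*r + 2*q*r^2
At (-1, -3, 2): -12.

-12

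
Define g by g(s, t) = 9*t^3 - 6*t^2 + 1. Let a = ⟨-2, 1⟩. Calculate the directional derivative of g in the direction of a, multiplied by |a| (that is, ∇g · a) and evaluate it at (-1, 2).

84

∂g/∂s = 0
∂g/∂t = 27*t^2 - 12*t
∇g at (-1, 2) = (0, 84)
∇g · a = (0)(-2) + (84)(1) = 84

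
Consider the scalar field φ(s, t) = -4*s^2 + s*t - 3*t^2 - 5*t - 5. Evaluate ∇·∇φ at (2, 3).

∂²φ/∂s² = -8
∂²φ/∂t² = -6
∇²φ = -14
At (2, 3): -14.

-14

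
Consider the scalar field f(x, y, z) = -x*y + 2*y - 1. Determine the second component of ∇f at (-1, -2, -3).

3

(∇f)_2 = ∂f/∂y = -x + 2
At (-1, -2, -3): 3.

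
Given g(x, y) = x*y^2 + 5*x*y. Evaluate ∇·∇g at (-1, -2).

∂²g/∂x² = 0
∂²g/∂y² = 2*x
∇²g = 2*x
At (-1, -2): -2.

-2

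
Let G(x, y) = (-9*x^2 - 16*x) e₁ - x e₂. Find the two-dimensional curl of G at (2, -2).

-1

∂G₂/∂x = -1
∂G₁/∂y = 0
Scalar curl = -1
At (2, -2): -1.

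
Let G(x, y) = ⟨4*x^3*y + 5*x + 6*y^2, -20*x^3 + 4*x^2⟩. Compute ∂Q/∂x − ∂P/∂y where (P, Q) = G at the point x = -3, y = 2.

-480

∂G₂/∂x = -60*x^2 + 8*x
∂G₁/∂y = 4*x^3 + 12*y
Scalar curl = -4*x^3 - 60*x^2 + 8*x - 12*y
At (-3, 2): -480.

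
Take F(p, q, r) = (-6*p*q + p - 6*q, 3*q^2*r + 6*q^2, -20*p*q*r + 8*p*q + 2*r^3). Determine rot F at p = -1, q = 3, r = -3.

(∇×F)₁ = ∂F₃/∂q − ∂F₂/∂r = -20*p*r + 8*p - 3*q^2
(∇×F)₂ = ∂F₁/∂r − ∂F₃/∂p = 20*q*r - 8*q
(∇×F)₃ = ∂F₂/∂p − ∂F₁/∂q = 6*p + 6
∇×F = (-20*p*r + 8*p - 3*q^2, 20*q*r - 8*q, 6*p + 6)
At (-1, 3, -3): (-95, -204, 0).

(-95, -204, 0)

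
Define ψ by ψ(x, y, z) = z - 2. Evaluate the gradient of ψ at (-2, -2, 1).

∂ψ/∂x = 0
∂ψ/∂y = 0
∂ψ/∂z = 1
∇ψ = (0, 0, 1)
At (-2, -2, 1): (0, 0, 1).

(0, 0, 1)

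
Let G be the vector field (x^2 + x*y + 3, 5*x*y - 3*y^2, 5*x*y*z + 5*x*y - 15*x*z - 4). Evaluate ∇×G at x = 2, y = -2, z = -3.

(∇×G)₁ = ∂G₃/∂y − ∂G₂/∂z = 5*x*z + 5*x
(∇×G)₂ = ∂G₁/∂z − ∂G₃/∂x = -5*y*z - 5*y + 15*z
(∇×G)₃ = ∂G₂/∂x − ∂G₁/∂y = -x + 5*y
∇×G = (5*x*z + 5*x, -5*y*z - 5*y + 15*z, -x + 5*y)
At (2, -2, -3): (-20, -65, -12).

(-20, -65, -12)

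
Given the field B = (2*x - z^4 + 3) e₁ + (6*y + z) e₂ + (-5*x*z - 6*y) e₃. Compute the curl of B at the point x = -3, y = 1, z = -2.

(-7, 22, 0)

(∇×B)₁ = ∂B₃/∂y − ∂B₂/∂z = -7
(∇×B)₂ = ∂B₁/∂z − ∂B₃/∂x = -4*z^3 + 5*z
(∇×B)₃ = ∂B₂/∂x − ∂B₁/∂y = 0
∇×B = (-7, -4*z^3 + 5*z, 0)
At (-3, 1, -2): (-7, 22, 0).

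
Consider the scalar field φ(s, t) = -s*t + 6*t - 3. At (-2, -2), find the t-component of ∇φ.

8

(∇φ)_2 = ∂φ/∂t = -s + 6
At (-2, -2): 8.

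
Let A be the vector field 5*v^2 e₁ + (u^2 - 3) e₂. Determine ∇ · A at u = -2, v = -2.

∂A₁/∂u = 0
∂A₂/∂v = 0
∇·A = 0
At (-2, -2): 0.

0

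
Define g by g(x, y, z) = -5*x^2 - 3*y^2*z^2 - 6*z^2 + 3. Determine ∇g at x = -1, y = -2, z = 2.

(10, 48, -72)

∂g/∂x = -10*x
∂g/∂y = -6*y*z^2
∂g/∂z = -6*y^2*z - 12*z
∇g = (-10*x, -6*y*z^2, -6*y^2*z - 12*z)
At (-1, -2, 2): (10, 48, -72).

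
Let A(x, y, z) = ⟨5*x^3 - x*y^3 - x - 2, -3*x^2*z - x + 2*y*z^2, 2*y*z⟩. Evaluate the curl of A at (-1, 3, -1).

(13, 0, -34)

(∇×A)₁ = ∂A₃/∂y − ∂A₂/∂z = 3*x^2 - 4*y*z + 2*z
(∇×A)₂ = ∂A₁/∂z − ∂A₃/∂x = 0
(∇×A)₃ = ∂A₂/∂x − ∂A₁/∂y = 3*x*y^2 - 6*x*z - 1
∇×A = (3*x^2 - 4*y*z + 2*z, 0, 3*x*y^2 - 6*x*z - 1)
At (-1, 3, -1): (13, 0, -34).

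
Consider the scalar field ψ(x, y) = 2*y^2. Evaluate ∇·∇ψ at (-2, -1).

4

∂²ψ/∂x² = 0
∂²ψ/∂y² = 4
∇²ψ = 4
At (-2, -1): 4.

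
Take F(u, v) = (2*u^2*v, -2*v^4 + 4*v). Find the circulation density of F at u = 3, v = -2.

-18

∂F₂/∂u = 0
∂F₁/∂v = 2*u^2
Scalar curl = -2*u^2
At (3, -2): -18.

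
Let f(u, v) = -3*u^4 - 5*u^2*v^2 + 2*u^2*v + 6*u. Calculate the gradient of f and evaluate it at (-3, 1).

∂f/∂u = -12*u^3 - 10*u*v^2 + 4*u*v + 6
∂f/∂v = -10*u^2*v + 2*u^2
∇f = (-12*u^3 - 10*u*v^2 + 4*u*v + 6, -10*u^2*v + 2*u^2)
At (-3, 1): (348, -72).

(348, -72)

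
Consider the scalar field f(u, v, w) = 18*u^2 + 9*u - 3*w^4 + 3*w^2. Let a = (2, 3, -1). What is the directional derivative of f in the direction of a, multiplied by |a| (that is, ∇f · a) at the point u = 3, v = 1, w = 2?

∂f/∂u = 36*u + 9
∂f/∂v = 0
∂f/∂w = -12*w^3 + 6*w
∇f at (3, 1, 2) = (117, 0, -84)
∇f · a = (117)(2) + (0)(3) + (-84)(-1) = 318

318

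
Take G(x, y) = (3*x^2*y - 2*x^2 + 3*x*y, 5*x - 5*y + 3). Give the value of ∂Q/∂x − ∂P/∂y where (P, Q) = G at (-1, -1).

5

∂G₂/∂x = 5
∂G₁/∂y = 3*x^2 + 3*x
Scalar curl = -3*x^2 - 3*x + 5
At (-1, -1): 5.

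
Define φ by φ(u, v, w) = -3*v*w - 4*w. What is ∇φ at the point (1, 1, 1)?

∂φ/∂u = 0
∂φ/∂v = -3*w
∂φ/∂w = -3*v - 4
∇φ = (0, -3*w, -3*v - 4)
At (1, 1, 1): (0, -3, -7).

(0, -3, -7)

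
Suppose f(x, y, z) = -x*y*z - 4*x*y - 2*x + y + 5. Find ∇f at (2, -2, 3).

∂f/∂x = -y*z - 4*y - 2
∂f/∂y = -x*z - 4*x + 1
∂f/∂z = -x*y
∇f = (-y*z - 4*y - 2, -x*z - 4*x + 1, -x*y)
At (2, -2, 3): (12, -13, 4).

(12, -13, 4)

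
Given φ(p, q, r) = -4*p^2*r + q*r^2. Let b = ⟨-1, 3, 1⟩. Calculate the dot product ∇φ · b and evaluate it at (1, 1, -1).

∂φ/∂p = -8*p*r
∂φ/∂q = r^2
∂φ/∂r = -4*p^2 + 2*q*r
∇φ at (1, 1, -1) = (8, 1, -6)
∇φ · b = (8)(-1) + (1)(3) + (-6)(1) = -11

-11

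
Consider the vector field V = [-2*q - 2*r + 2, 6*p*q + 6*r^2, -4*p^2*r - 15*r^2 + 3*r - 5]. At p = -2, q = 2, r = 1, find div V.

-55

∂V₁/∂p = 0
∂V₂/∂q = 6*p
∂V₃/∂r = -4*p^2 - 30*r + 3
∇·V = -4*p^2 + 6*p - 30*r + 3
At (-2, 2, 1): -55.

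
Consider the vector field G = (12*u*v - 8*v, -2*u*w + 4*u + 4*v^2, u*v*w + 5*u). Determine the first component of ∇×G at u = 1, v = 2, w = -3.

-1

(∇×G)_1 = ∂G₃/∂v − ∂G₂/∂w
= u*w − (-2*u)
= u*w + 2*u
At (1, 2, -3): -1.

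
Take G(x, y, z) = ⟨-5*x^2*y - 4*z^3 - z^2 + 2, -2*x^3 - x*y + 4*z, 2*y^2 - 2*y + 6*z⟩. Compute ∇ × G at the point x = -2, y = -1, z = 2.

(-10, -52, -3)

(∇×G)₁ = ∂G₃/∂y − ∂G₂/∂z = 4*y - 6
(∇×G)₂ = ∂G₁/∂z − ∂G₃/∂x = -12*z^2 - 2*z
(∇×G)₃ = ∂G₂/∂x − ∂G₁/∂y = -x^2 - y
∇×G = (4*y - 6, -12*z^2 - 2*z, -x^2 - y)
At (-2, -1, 2): (-10, -52, -3).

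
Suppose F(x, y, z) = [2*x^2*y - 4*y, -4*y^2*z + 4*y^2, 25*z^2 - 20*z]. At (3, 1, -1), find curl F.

(∇×F)₁ = ∂F₃/∂y − ∂F₂/∂z = 4*y^2
(∇×F)₂ = ∂F₁/∂z − ∂F₃/∂x = 0
(∇×F)₃ = ∂F₂/∂x − ∂F₁/∂y = -2*x^2 + 4
∇×F = (4*y^2, 0, -2*x^2 + 4)
At (3, 1, -1): (4, 0, -14).

(4, 0, -14)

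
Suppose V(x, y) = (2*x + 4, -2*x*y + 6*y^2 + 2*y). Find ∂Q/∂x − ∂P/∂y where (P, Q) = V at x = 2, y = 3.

-6

∂V₂/∂x = -2*y
∂V₁/∂y = 0
Scalar curl = -2*y
At (2, 3): -6.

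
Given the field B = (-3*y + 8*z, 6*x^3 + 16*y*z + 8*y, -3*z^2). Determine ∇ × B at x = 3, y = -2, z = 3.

(∇×B)₁ = ∂B₃/∂y − ∂B₂/∂z = -16*y
(∇×B)₂ = ∂B₁/∂z − ∂B₃/∂x = 8
(∇×B)₃ = ∂B₂/∂x − ∂B₁/∂y = 18*x^2 + 3
∇×B = (-16*y, 8, 18*x^2 + 3)
At (3, -2, 3): (32, 8, 165).

(32, 8, 165)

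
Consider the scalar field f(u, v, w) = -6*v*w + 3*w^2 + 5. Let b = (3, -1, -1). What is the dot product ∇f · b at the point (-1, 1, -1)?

6

∂f/∂u = 0
∂f/∂v = -6*w
∂f/∂w = -6*v + 6*w
∇f at (-1, 1, -1) = (0, 6, -12)
∇f · b = (0)(3) + (6)(-1) + (-12)(-1) = 6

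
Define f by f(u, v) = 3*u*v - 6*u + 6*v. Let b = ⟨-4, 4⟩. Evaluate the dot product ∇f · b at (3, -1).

96

∂f/∂u = 3*v - 6
∂f/∂v = 3*u + 6
∇f at (3, -1) = (-9, 15)
∇f · b = (-9)(-4) + (15)(4) = 96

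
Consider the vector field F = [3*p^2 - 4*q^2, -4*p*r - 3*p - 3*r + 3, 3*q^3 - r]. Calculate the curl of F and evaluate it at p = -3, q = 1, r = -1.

(0, 0, 9)

(∇×F)₁ = ∂F₃/∂q − ∂F₂/∂r = 4*p + 9*q^2 + 3
(∇×F)₂ = ∂F₁/∂r − ∂F₃/∂p = 0
(∇×F)₃ = ∂F₂/∂p − ∂F₁/∂q = 8*q - 4*r - 3
∇×F = (4*p + 9*q^2 + 3, 0, 8*q - 4*r - 3)
At (-3, 1, -1): (0, 0, 9).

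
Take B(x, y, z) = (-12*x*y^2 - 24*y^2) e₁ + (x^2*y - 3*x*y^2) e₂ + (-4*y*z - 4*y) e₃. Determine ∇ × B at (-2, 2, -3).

(∇×B)₁ = ∂B₃/∂y − ∂B₂/∂z = -4*z - 4
(∇×B)₂ = ∂B₁/∂z − ∂B₃/∂x = 0
(∇×B)₃ = ∂B₂/∂x − ∂B₁/∂y = 26*x*y - 3*y^2 + 48*y
∇×B = (-4*z - 4, 0, 26*x*y - 3*y^2 + 48*y)
At (-2, 2, -3): (8, 0, -20).

(8, 0, -20)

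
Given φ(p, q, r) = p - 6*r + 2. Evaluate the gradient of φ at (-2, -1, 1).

(1, 0, -6)

∂φ/∂p = 1
∂φ/∂q = 0
∂φ/∂r = -6
∇φ = (1, 0, -6)
At (-2, -1, 1): (1, 0, -6).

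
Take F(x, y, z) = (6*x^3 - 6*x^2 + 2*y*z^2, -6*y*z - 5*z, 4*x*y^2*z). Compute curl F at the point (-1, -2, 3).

(41, -72, -18)

(∇×F)₁ = ∂F₃/∂y − ∂F₂/∂z = 8*x*y*z + 6*y + 5
(∇×F)₂ = ∂F₁/∂z − ∂F₃/∂x = -4*y^2*z + 4*y*z
(∇×F)₃ = ∂F₂/∂x − ∂F₁/∂y = -2*z^2
∇×F = (8*x*y*z + 6*y + 5, -4*y^2*z + 4*y*z, -2*z^2)
At (-1, -2, 3): (41, -72, -18).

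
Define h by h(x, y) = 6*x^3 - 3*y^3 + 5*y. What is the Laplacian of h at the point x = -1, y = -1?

-18

∂²h/∂x² = 36*x
∂²h/∂y² = -18*y
∇²h = 36*x - 18*y
At (-1, -1): -18.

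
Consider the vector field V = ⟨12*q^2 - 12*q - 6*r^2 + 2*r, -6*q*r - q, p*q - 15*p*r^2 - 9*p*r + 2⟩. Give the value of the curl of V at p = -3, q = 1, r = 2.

(∇×V)₁ = ∂V₃/∂q − ∂V₂/∂r = p + 6*q
(∇×V)₂ = ∂V₁/∂r − ∂V₃/∂p = -q + 15*r^2 - 3*r + 2
(∇×V)₃ = ∂V₂/∂p − ∂V₁/∂q = -24*q + 12
∇×V = (p + 6*q, -q + 15*r^2 - 3*r + 2, -24*q + 12)
At (-3, 1, 2): (3, 55, -12).

(3, 55, -12)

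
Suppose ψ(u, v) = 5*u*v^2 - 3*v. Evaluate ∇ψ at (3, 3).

∂ψ/∂u = 5*v^2
∂ψ/∂v = 10*u*v - 3
∇ψ = (5*v^2, 10*u*v - 3)
At (3, 3): (45, 87).

(45, 87)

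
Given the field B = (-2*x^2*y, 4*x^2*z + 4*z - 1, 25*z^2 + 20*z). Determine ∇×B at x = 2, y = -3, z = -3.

(-20, 0, -40)

(∇×B)₁ = ∂B₃/∂y − ∂B₂/∂z = -4*x^2 - 4
(∇×B)₂ = ∂B₁/∂z − ∂B₃/∂x = 0
(∇×B)₃ = ∂B₂/∂x − ∂B₁/∂y = 2*x^2 + 8*x*z
∇×B = (-4*x^2 - 4, 0, 2*x^2 + 8*x*z)
At (2, -3, -3): (-20, 0, -40).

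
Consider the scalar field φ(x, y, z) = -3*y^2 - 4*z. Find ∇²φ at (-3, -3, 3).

∂²φ/∂x² = 0
∂²φ/∂y² = -6
∂²φ/∂z² = 0
∇²φ = -6
At (-3, -3, 3): -6.

-6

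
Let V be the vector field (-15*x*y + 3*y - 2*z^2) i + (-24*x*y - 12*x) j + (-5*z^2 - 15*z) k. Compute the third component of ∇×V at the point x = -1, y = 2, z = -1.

-78

(∇×V)_3 = ∂V₂/∂x − ∂V₁/∂y
= -24*y - 12 − (-15*x + 3)
= 15*x - 24*y - 15
At (-1, 2, -1): -78.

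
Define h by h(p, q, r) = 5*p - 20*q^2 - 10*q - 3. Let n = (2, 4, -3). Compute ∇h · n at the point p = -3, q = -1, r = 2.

∂h/∂p = 5
∂h/∂q = -40*q - 10
∂h/∂r = 0
∇h at (-3, -1, 2) = (5, 30, 0)
∇h · n = (5)(2) + (30)(4) + (0)(-3) = 130

130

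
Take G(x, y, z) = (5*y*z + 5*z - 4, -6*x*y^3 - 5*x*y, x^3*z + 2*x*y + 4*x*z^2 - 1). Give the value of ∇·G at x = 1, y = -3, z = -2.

-182

∂G₁/∂x = 0
∂G₂/∂y = -18*x*y^2 - 5*x
∂G₃/∂z = x^3 + 8*x*z
∇·G = x^3 - 18*x*y^2 + 8*x*z - 5*x
At (1, -3, -2): -182.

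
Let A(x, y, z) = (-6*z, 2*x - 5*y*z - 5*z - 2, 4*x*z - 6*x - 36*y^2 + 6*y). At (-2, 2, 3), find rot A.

(∇×A)₁ = ∂A₃/∂y − ∂A₂/∂z = -67*y + 11
(∇×A)₂ = ∂A₁/∂z − ∂A₃/∂x = -4*z
(∇×A)₃ = ∂A₂/∂x − ∂A₁/∂y = 2
∇×A = (-67*y + 11, -4*z, 2)
At (-2, 2, 3): (-123, -12, 2).

(-123, -12, 2)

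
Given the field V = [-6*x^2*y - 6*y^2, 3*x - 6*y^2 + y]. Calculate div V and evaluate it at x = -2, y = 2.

25

∂V₁/∂x = -12*x*y
∂V₂/∂y = -12*y + 1
∇·V = -12*x*y - 12*y + 1
At (-2, 2): 25.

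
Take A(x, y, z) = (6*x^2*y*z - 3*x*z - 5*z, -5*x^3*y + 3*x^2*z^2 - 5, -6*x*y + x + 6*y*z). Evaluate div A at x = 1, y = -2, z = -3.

64

∂A₁/∂x = 12*x*y*z - 3*z
∂A₂/∂y = -5*x^3
∂A₃/∂z = 6*y
∇·A = -5*x^3 + 12*x*y*z + 6*y - 3*z
At (1, -2, -3): 64.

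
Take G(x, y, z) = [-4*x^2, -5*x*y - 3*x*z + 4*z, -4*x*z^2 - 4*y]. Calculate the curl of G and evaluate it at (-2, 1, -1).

(-14, 4, -2)

(∇×G)₁ = ∂G₃/∂y − ∂G₂/∂z = 3*x - 8
(∇×G)₂ = ∂G₁/∂z − ∂G₃/∂x = 4*z^2
(∇×G)₃ = ∂G₂/∂x − ∂G₁/∂y = -5*y - 3*z
∇×G = (3*x - 8, 4*z^2, -5*y - 3*z)
At (-2, 1, -1): (-14, 4, -2).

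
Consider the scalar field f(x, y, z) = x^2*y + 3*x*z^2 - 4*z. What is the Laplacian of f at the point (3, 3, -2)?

∂²f/∂x² = 2*y
∂²f/∂y² = 0
∂²f/∂z² = 6*x
∇²f = 6*x + 2*y
At (3, 3, -2): 24.

24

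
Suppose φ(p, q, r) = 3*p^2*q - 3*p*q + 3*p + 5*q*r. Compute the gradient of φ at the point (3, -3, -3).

(-42, 3, -15)

∂φ/∂p = 6*p*q - 3*q + 3
∂φ/∂q = 3*p^2 - 3*p + 5*r
∂φ/∂r = 5*q
∇φ = (6*p*q - 3*q + 3, 3*p^2 - 3*p + 5*r, 5*q)
At (3, -3, -3): (-42, 3, -15).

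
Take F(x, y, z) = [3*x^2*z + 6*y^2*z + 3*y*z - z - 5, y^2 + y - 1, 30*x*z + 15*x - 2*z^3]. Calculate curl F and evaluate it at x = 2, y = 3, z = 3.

(0, -31, -117)

(∇×F)₁ = ∂F₃/∂y − ∂F₂/∂z = 0
(∇×F)₂ = ∂F₁/∂z − ∂F₃/∂x = 3*x^2 + 6*y^2 + 3*y - 30*z - 16
(∇×F)₃ = ∂F₂/∂x − ∂F₁/∂y = -12*y*z - 3*z
∇×F = (0, 3*x^2 + 6*y^2 + 3*y - 30*z - 16, -12*y*z - 3*z)
At (2, 3, 3): (0, -31, -117).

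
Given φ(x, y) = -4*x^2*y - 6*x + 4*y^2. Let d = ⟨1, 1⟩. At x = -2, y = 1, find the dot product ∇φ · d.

2

∂φ/∂x = -8*x*y - 6
∂φ/∂y = -4*x^2 + 8*y
∇φ at (-2, 1) = (10, -8)
∇φ · d = (10)(1) + (-8)(1) = 2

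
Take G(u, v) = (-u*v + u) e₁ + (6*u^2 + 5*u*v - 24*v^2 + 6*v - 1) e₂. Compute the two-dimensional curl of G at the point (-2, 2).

∂G₂/∂u = 12*u + 5*v
∂G₁/∂v = -u
Scalar curl = 13*u + 5*v
At (-2, 2): -16.

-16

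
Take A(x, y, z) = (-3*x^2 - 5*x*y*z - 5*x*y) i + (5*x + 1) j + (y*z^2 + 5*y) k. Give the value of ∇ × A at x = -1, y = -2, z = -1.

(6, -10, 5)

(∇×A)₁ = ∂A₃/∂y − ∂A₂/∂z = z^2 + 5
(∇×A)₂ = ∂A₁/∂z − ∂A₃/∂x = -5*x*y
(∇×A)₃ = ∂A₂/∂x − ∂A₁/∂y = 5*x*z + 5*x + 5
∇×A = (z^2 + 5, -5*x*y, 5*x*z + 5*x + 5)
At (-1, -2, -1): (6, -10, 5).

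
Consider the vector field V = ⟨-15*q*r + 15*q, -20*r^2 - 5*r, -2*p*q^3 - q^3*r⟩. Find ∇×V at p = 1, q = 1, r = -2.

(-75, -13, -45)

(∇×V)₁ = ∂V₃/∂q − ∂V₂/∂r = -6*p*q^2 - 3*q^2*r + 40*r + 5
(∇×V)₂ = ∂V₁/∂r − ∂V₃/∂p = 2*q^3 - 15*q
(∇×V)₃ = ∂V₂/∂p − ∂V₁/∂q = 15*r - 15
∇×V = (-6*p*q^2 - 3*q^2*r + 40*r + 5, 2*q^3 - 15*q, 15*r - 15)
At (1, 1, -2): (-75, -13, -45).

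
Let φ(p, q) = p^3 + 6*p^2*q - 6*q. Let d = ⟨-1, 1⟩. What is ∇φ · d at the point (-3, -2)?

∂φ/∂p = 3*p^2 + 12*p*q
∂φ/∂q = 6*p^2 - 6
∇φ at (-3, -2) = (99, 48)
∇φ · d = (99)(-1) + (48)(1) = -51

-51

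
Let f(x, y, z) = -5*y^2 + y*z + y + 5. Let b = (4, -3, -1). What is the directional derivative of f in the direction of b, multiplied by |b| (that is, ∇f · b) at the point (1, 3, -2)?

∂f/∂x = 0
∂f/∂y = -10*y + z + 1
∂f/∂z = y
∇f at (1, 3, -2) = (0, -31, 3)
∇f · b = (0)(4) + (-31)(-3) + (3)(-1) = 90

90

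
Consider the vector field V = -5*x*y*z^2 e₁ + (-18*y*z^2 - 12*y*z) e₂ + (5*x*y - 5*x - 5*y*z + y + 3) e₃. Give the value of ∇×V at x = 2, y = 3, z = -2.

(∇×V)₁ = ∂V₃/∂y − ∂V₂/∂z = 5*x + 36*y*z + 12*y - 5*z + 1
(∇×V)₂ = ∂V₁/∂z − ∂V₃/∂x = -10*x*y*z - 5*y + 5
(∇×V)₃ = ∂V₂/∂x − ∂V₁/∂y = 5*x*z^2
∇×V = (5*x + 36*y*z + 12*y - 5*z + 1, -10*x*y*z - 5*y + 5, 5*x*z^2)
At (2, 3, -2): (-159, 110, 40).

(-159, 110, 40)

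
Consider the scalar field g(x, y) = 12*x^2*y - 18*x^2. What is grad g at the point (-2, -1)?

∂g/∂x = 24*x*y - 36*x
∂g/∂y = 12*x^2
∇g = (24*x*y - 36*x, 12*x^2)
At (-2, -1): (120, 48).

(120, 48)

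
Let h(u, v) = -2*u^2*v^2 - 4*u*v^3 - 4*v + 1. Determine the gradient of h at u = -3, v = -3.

(216, 428)

∂h/∂u = -4*u*v^2 - 4*v^3
∂h/∂v = -4*u^2*v - 12*u*v^2 - 4
∇h = (-4*u*v^2 - 4*v^3, -4*u^2*v - 12*u*v^2 - 4)
At (-3, -3): (216, 428).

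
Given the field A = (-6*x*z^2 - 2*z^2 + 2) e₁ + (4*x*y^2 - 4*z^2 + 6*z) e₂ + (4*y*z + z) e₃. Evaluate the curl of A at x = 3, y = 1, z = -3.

(-42, 120, 4)

(∇×A)₁ = ∂A₃/∂y − ∂A₂/∂z = 12*z - 6
(∇×A)₂ = ∂A₁/∂z − ∂A₃/∂x = -12*x*z - 4*z
(∇×A)₃ = ∂A₂/∂x − ∂A₁/∂y = 4*y^2
∇×A = (12*z - 6, -12*x*z - 4*z, 4*y^2)
At (3, 1, -3): (-42, 120, 4).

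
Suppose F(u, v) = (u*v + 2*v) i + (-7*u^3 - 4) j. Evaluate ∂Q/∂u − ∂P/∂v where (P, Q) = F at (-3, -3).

∂F₂/∂u = -21*u^2
∂F₁/∂v = u + 2
Scalar curl = -21*u^2 - u - 2
At (-3, -3): -188.

-188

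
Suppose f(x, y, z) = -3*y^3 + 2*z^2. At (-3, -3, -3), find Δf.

58

∂²f/∂x² = 0
∂²f/∂y² = -18*y
∂²f/∂z² = 4
∇²f = -18*y + 4
At (-3, -3, -3): 58.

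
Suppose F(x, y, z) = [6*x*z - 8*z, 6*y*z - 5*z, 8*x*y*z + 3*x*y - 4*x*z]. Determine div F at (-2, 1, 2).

16

∂F₁/∂x = 6*z
∂F₂/∂y = 6*z
∂F₃/∂z = 8*x*y - 4*x
∇·F = 8*x*y - 4*x + 12*z
At (-2, 1, 2): 16.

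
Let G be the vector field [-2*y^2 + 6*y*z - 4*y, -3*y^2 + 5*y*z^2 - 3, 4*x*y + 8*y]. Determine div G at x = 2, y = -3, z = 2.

∂G₁/∂x = 0
∂G₂/∂y = -6*y + 5*z^2
∂G₃/∂z = 0
∇·G = -6*y + 5*z^2
At (2, -3, 2): 38.

38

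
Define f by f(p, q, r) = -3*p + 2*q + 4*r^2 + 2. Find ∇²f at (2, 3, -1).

8

∂²f/∂p² = 0
∂²f/∂q² = 0
∂²f/∂r² = 8
∇²f = 8
At (2, 3, -1): 8.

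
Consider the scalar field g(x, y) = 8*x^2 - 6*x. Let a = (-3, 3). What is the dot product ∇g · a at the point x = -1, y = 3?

∂g/∂x = 16*x - 6
∂g/∂y = 0
∇g at (-1, 3) = (-22, 0)
∇g · a = (-22)(-3) + (0)(3) = 66

66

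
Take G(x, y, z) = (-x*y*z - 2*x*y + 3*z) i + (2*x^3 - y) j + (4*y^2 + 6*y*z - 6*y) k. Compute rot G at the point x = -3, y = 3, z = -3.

(0, 12, 57)

(∇×G)₁ = ∂G₃/∂y − ∂G₂/∂z = 8*y + 6*z - 6
(∇×G)₂ = ∂G₁/∂z − ∂G₃/∂x = -x*y + 3
(∇×G)₃ = ∂G₂/∂x − ∂G₁/∂y = 6*x^2 + x*z + 2*x
∇×G = (8*y + 6*z - 6, -x*y + 3, 6*x^2 + x*z + 2*x)
At (-3, 3, -3): (0, 12, 57).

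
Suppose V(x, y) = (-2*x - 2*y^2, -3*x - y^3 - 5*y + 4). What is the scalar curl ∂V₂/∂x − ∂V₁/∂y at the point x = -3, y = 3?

9

∂V₂/∂x = -3
∂V₁/∂y = -4*y
Scalar curl = 4*y - 3
At (-3, 3): 9.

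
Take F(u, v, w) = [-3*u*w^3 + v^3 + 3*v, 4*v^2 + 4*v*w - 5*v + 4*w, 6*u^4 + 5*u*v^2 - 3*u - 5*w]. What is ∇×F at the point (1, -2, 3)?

(∇×F)₁ = ∂F₃/∂v − ∂F₂/∂w = 10*u*v - 4*v - 4
(∇×F)₂ = ∂F₁/∂w − ∂F₃/∂u = -24*u^3 - 9*u*w^2 - 5*v^2 + 3
(∇×F)₃ = ∂F₂/∂u − ∂F₁/∂v = -3*v^2 - 3
∇×F = (10*u*v - 4*v - 4, -24*u^3 - 9*u*w^2 - 5*v^2 + 3, -3*v^2 - 3)
At (1, -2, 3): (-16, -122, -15).

(-16, -122, -15)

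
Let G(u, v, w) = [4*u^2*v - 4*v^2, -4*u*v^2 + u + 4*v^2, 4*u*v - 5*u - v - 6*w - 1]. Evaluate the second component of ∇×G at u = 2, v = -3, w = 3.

(∇×G)_2 = ∂G₁/∂w − ∂G₃/∂u
= 0 − (4*v - 5)
= -4*v + 5
At (2, -3, 3): 17.

17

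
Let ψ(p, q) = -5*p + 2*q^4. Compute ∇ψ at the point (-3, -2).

∂ψ/∂p = -5
∂ψ/∂q = 8*q^3
∇ψ = (-5, 8*q^3)
At (-3, -2): (-5, -64).

(-5, -64)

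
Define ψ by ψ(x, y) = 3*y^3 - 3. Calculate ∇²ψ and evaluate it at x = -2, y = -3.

-54

∂²ψ/∂x² = 0
∂²ψ/∂y² = 18*y
∇²ψ = 18*y
At (-2, -3): -54.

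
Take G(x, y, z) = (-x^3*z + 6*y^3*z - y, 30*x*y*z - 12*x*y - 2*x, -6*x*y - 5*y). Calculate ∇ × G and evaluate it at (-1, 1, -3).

(∇×G)₁ = ∂G₃/∂y − ∂G₂/∂z = -30*x*y - 6*x - 5
(∇×G)₂ = ∂G₁/∂z − ∂G₃/∂x = -x^3 + 6*y^3 + 6*y
(∇×G)₃ = ∂G₂/∂x − ∂G₁/∂y = -18*y^2*z + 30*y*z - 12*y - 1
∇×G = (-30*x*y - 6*x - 5, -x^3 + 6*y^3 + 6*y, -18*y^2*z + 30*y*z - 12*y - 1)
At (-1, 1, -3): (31, 13, -49).

(31, 13, -49)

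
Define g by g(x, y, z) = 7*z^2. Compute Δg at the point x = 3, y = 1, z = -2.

∂²g/∂x² = 0
∂²g/∂y² = 0
∂²g/∂z² = 14
∇²g = 14
At (3, 1, -2): 14.

14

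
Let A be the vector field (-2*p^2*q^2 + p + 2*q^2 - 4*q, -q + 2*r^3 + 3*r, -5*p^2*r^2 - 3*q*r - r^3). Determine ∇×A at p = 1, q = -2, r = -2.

(-21, 40, 4)

(∇×A)₁ = ∂A₃/∂q − ∂A₂/∂r = -6*r^2 - 3*r - 3
(∇×A)₂ = ∂A₁/∂r − ∂A₃/∂p = 10*p*r^2
(∇×A)₃ = ∂A₂/∂p − ∂A₁/∂q = 4*p^2*q - 4*q + 4
∇×A = (-6*r^2 - 3*r - 3, 10*p*r^2, 4*p^2*q - 4*q + 4)
At (1, -2, -2): (-21, 40, 4).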